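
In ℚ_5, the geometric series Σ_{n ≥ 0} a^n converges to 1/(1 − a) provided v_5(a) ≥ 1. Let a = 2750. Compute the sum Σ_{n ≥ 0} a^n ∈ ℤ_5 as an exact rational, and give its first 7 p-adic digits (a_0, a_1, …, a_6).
Σ a^n = 1/(1 − a) = -1/2749;  first 7 digits = (1, 0, 0, 2, 4, 0, 4)

v_5(a) = 3 ≥ 1, so the series converges in ℤ_5 to 1/(1 − a) = 1/(1 − 2750) = -1/2749. Expand this rational in ℤ_5: compute digits iteratively via d_i = x_i mod 5, x_{i+1} = (x_i − d_i)/5. The first 7 digits are (1, 0, 0, 2, 4, 0, 4).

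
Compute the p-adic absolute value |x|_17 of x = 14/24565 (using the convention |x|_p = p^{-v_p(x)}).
|14/24565|_17 = 4913

Step 1 — compute v_17(x) by factoring powers of 17 out of the numerator and denominator: v_17(14/24565) = -3. Step 2 — apply |x|_p = p^{-v_p(x)} = 17^{3} = 4913.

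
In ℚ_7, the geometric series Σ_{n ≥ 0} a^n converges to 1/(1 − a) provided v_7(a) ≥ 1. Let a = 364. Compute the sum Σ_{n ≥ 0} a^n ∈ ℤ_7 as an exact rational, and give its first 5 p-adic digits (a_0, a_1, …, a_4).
Σ a^n = 1/(1 − a) = -1/363;  first 5 digits = (1, 3, 2, 1, 0)

v_7(a) = 1 ≥ 1, so the series converges in ℤ_7 to 1/(1 − a) = 1/(1 − 364) = -1/363. Expand this rational in ℤ_7: compute digits iteratively via d_i = x_i mod 7, x_{i+1} = (x_i − d_i)/7. The first 5 digits are (1, 3, 2, 1, 0).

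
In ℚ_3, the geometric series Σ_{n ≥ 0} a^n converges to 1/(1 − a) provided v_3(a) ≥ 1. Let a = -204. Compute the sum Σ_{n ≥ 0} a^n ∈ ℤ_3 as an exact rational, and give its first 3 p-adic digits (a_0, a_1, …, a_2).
Σ a^n = 1/(1 − a) = 1/205;  first 3 digits = (1, 1, 2)

v_3(a) = 1 ≥ 1, so the series converges in ℤ_3 to 1/(1 − a) = 1/(1 − (-204)) = 1/205. Expand this rational in ℤ_3: compute digits iteratively via d_i = x_i mod 3, x_{i+1} = (x_i − d_i)/3. The first 3 digits are (1, 1, 2).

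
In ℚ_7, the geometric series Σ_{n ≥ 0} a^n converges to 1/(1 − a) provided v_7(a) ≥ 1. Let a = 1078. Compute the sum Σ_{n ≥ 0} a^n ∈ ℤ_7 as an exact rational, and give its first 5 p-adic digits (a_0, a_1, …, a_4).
Σ a^n = 1/(1 − a) = -1/1077;  first 5 digits = (1, 0, 1, 3, 1)

v_7(a) = 2 ≥ 1, so the series converges in ℤ_7 to 1/(1 − a) = 1/(1 − 1078) = -1/1077. Expand this rational in ℤ_7: compute digits iteratively via d_i = x_i mod 7, x_{i+1} = (x_i − d_i)/7. The first 5 digits are (1, 0, 1, 3, 1).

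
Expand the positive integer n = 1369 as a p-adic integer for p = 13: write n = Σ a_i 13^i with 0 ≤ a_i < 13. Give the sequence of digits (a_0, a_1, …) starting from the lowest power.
(a_0, a_1, …) = (4, 1, 8)

Repeated division by 13 gives the digits low-to-high: 1369 = 4 + 1·13^1 + 8·13^2. Digit sequence: (4, 1, 8).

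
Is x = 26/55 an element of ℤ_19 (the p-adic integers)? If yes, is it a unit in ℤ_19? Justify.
x ∈ ℤ_19^× (unit); v_19(x) = 0

ℤ_19 = {x ∈ ℚ_19 : v_19(x) ≥ 0} and ℤ_19^× = {x ∈ ℤ_19 : v_19(x) = 0}. Here v_19(26/55) = v_19(num) − v_19(den) = 0; compare against these criteria.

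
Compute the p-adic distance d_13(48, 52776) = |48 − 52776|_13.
d_13(48, 52776) = 1/2197

Step 1 — x − y = 48 − 52776 = -52728. Step 2 — v_13(-52728) = 3 (factor: -52728 = −(13^3 · 24); the sign does not affect v_p). Step 3 — |x − y|_13 = 13^{-3} = 1/2197.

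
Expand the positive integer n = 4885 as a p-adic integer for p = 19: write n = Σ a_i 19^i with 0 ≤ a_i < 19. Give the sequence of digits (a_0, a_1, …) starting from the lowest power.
(a_0, a_1, …) = (2, 10, 13)

Repeated division by 19 gives the digits low-to-high: 4885 = 2 + 10·19^1 + 13·19^2. Digit sequence: (2, 10, 13).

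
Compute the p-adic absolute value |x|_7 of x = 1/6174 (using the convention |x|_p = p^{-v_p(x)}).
|1/6174|_7 = 343

Step 1 — compute v_7(x) by factoring powers of 7 out of the numerator and denominator: v_7(1/6174) = -3. Step 2 — apply |x|_p = p^{-v_p(x)} = 7^{3} = 343.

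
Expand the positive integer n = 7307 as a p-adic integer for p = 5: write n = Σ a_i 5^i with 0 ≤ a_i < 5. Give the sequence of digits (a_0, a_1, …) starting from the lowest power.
(a_0, a_1, …) = (2, 1, 2, 3, 1, 2)

Repeated division by 5 gives the digits low-to-high: 7307 = 2 + 1·5^1 + 2·5^2 + 3·5^3 + 1·5^4 + 2·5^5. Digit sequence: (2, 1, 2, 3, 1, 2).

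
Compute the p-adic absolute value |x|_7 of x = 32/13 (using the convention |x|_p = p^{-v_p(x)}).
|32/13|_7 = 1

Step 1 — compute v_7(x) by factoring powers of 7 out of the numerator and denominator: v_7(32/13) = 0. Step 2 — apply |x|_p = p^{-v_p(x)} = 7^{0} = 1.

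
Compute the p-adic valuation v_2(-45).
v_2(-45) = 0

v_2(n) is the largest exponent k such that 2^k divides n. Factor out: -45 = -2^0 · 45. (Sign doesn't affect v_p.) So v_2(-45) = 0.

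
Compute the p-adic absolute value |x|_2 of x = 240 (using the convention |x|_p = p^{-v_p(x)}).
|240|_2 = 1/16

Step 1 — compute v_2(x) by factoring powers of 2 out of the numerator and denominator: v_2(240) = 4. Step 2 — apply |x|_p = p^{-v_p(x)} = 2^{-4} = 1/16.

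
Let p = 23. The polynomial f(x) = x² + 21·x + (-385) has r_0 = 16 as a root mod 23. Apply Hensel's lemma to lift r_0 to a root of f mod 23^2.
r_1 = 62 (mod 529)

Hensel: r_{i+1} = r_i − f(r_i)·(f′(r_i))^{-1} mod 23^{i+2}, f′(x) = 2x + 21. Iterate:
  r_0 = 16 (mod 23)
  r_1 = 62 (mod 529)
Final: r = 62 satisfies f(r) ≡ 0 mod 23^2.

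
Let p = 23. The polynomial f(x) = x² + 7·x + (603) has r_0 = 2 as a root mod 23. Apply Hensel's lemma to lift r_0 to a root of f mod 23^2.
r_1 = 186 (mod 529)

Hensel: r_{i+1} = r_i − f(r_i)·(f′(r_i))^{-1} mod 23^{i+2}, f′(x) = 2x + 7. Iterate:
  r_0 = 2 (mod 23)
  r_1 = 186 (mod 529)
Final: r = 186 satisfies f(r) ≡ 0 mod 23^2.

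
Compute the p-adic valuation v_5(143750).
v_5(143750) = 5

v_5(n) is the largest exponent k such that 5^k divides n. Factor out: 143750 = 5^5 · 46. (Sign doesn't affect v_p.) So v_5(143750) = 5.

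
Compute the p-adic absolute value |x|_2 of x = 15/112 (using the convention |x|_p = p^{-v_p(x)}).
|15/112|_2 = 16

Step 1 — compute v_2(x) by factoring powers of 2 out of the numerator and denominator: v_2(15/112) = -4. Step 2 — apply |x|_p = p^{-v_p(x)} = 2^{4} = 16.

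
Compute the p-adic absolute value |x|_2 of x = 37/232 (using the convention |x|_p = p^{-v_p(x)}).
|37/232|_2 = 8

Step 1 — compute v_2(x) by factoring powers of 2 out of the numerator and denominator: v_2(37/232) = -3. Step 2 — apply |x|_p = p^{-v_p(x)} = 2^{3} = 8.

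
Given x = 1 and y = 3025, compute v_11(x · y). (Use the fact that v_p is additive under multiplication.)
v_11(3025) = 2

v_p(x) = 0 (factor: 1 = 11^0 · 1); v_p(y) = 2 (factor: 3025 = 11^2 · 25). Additivity: v_p(xy) = v_p(x) + v_p(y) = 0 + 2 = 2. (Direct check: xy = 3025 = 11^2 · (25).)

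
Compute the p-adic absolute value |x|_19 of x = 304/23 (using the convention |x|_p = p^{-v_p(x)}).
|304/23|_19 = 1/19

Step 1 — compute v_19(x) by factoring powers of 19 out of the numerator and denominator: v_19(304/23) = 1. Step 2 — apply |x|_p = p^{-v_p(x)} = 19^{-1} = 1/19.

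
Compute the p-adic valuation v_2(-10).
v_2(-10) = 1

v_2(n) is the largest exponent k such that 2^k divides n. Factor out: -10 = -2^1 · 5. (Sign doesn't affect v_p.) So v_2(-10) = 1.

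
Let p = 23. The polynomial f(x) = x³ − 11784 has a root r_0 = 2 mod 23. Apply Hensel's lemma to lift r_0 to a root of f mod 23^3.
r_2 = 3452 (mod 12167)

Hensel: r_{i+1} = r_i − f(r_i)/f′(r_i) mod 23^{i+2}, where f′(x) = 3x². Iterate:
  r_0 = 2 (mod 23)
  r_1 = 278 (mod 529)
  r_2 = 3452 (mod 12167)
Final: r = 3452 with f(r) ≡ 0 mod 23^3.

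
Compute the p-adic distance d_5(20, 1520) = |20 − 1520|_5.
d_5(20, 1520) = 1/125

Step 1 — x − y = 20 − 1520 = -1500. Step 2 — v_5(-1500) = 3 (factor: -1500 = −(5^3 · 12); the sign does not affect v_p). Step 3 — |x − y|_5 = 5^{-3} = 1/125.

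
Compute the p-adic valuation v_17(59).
v_17(59) = 0

v_17(n) is the largest exponent k such that 17^k divides n. Factor out: 59 = 17^0 · 59. (Sign doesn't affect v_p.) So v_17(59) = 0.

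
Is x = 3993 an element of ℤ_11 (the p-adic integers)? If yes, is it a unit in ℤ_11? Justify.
x ∈ ℤ_11 but not a unit; v_11(x) = 3 > 0

ℤ_11 = {x ∈ ℚ_11 : v_11(x) ≥ 0} and ℤ_11^× = {x ∈ ℤ_11 : v_11(x) = 0}. Here v_11(3993) = v_11(num) − v_11(den) = 3; compare against these criteria.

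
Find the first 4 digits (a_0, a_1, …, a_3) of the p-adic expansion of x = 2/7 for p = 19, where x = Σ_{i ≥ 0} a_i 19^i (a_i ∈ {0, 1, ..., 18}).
(a_0, …, a_3) = (3, 8, 5, 16)

v_19(2/7) = 0 (numerator and denominator both coprime to 19), so x ∈ ℤ_19^×. Compute digits iteratively via a_i = x_i mod 19, x_{i+1} = (x_i − a_i)/19, with x_0 = x:
  x_0 = 2/7;  a_0 = 3;  x_1 = (x_0 − 3)/19 = -1/7
  x_1 = -1/7;  a_1 = 8;  x_2 = (x_1 − 8)/19 = -3/7
  x_2 = -3/7;  a_2 = 5;  x_3 = (x_2 − 5)/19 = -2/7
  x_3 = -2/7;  a_3 = 16;  x_4 = (x_3 − 16)/19 = -6/7
Digits: (3, 8, 5, 16).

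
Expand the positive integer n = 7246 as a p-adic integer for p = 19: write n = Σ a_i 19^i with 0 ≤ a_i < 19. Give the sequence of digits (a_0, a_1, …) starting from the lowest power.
(a_0, a_1, …) = (7, 1, 1, 1)

Repeated division by 19 gives the digits low-to-high: 7246 = 7 + 1·19^1 + 1·19^2 + 1·19^3. Digit sequence: (7, 1, 1, 1).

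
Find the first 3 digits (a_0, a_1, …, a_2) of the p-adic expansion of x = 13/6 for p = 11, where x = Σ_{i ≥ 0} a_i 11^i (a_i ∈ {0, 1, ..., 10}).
(a_0, …, a_2) = (4, 9, 1)

v_11(13/6) = 0 (numerator and denominator both coprime to 11), so x ∈ ℤ_11^×. Compute digits iteratively via a_i = x_i mod 11, x_{i+1} = (x_i − a_i)/11, with x_0 = x:
  x_0 = 13/6;  a_0 = 4;  x_1 = (x_0 − 4)/11 = -1/6
  x_1 = -1/6;  a_1 = 9;  x_2 = (x_1 − 9)/11 = -5/6
  x_2 = -5/6;  a_2 = 1;  x_3 = (x_2 − 1)/11 = -1/6
Digits: (4, 9, 1).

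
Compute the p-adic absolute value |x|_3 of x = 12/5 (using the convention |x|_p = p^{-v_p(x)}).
|12/5|_3 = 1/3

Step 1 — compute v_3(x) by factoring powers of 3 out of the numerator and denominator: v_3(12/5) = 1. Step 2 — apply |x|_p = p^{-v_p(x)} = 3^{-1} = 1/3.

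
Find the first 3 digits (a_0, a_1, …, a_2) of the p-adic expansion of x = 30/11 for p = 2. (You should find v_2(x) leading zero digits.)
(a_0, …, a_2) = (0, 1, 0)

v_2(30/11) = 1, so a_0 = ... = a_0 = 0. Factor out: x = 2^1 · u with u = 15/11 a unit in ℤ_2. Expand u iteratively via a_{v+i} = u_i mod 2, u_{i+1} = (u_i − a_{v+i})/2:
  u_0 = 15/11;  a_1 = 1;  u_1 = (u_0 − 1)/2 = 2/11
  u_1 = 2/11;  a_2 = 0;  u_2 = (u_1 − 0)/2 = 1/11
Digits: (0, 1, 0).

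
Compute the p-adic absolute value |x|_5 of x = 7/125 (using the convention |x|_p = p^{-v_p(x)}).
|7/125|_5 = 125

Step 1 — compute v_5(x) by factoring powers of 5 out of the numerator and denominator: v_5(7/125) = -3. Step 2 — apply |x|_p = p^{-v_p(x)} = 5^{3} = 125.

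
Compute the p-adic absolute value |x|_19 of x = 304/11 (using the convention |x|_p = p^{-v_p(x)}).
|304/11|_19 = 1/19

Step 1 — compute v_19(x) by factoring powers of 19 out of the numerator and denominator: v_19(304/11) = 1. Step 2 — apply |x|_p = p^{-v_p(x)} = 19^{-1} = 1/19.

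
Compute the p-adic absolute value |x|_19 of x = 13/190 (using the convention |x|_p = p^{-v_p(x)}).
|13/190|_19 = 19

Step 1 — compute v_19(x) by factoring powers of 19 out of the numerator and denominator: v_19(13/190) = -1. Step 2 — apply |x|_p = p^{-v_p(x)} = 19^{1} = 19.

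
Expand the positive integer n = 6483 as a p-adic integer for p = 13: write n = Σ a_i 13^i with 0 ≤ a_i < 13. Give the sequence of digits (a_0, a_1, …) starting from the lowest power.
(a_0, a_1, …) = (9, 4, 12, 2)

Repeated division by 13 gives the digits low-to-high: 6483 = 9 + 4·13^1 + 12·13^2 + 2·13^3. Digit sequence: (9, 4, 12, 2).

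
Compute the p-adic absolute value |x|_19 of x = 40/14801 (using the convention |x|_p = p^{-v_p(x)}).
|40/14801|_19 = 361

Step 1 — compute v_19(x) by factoring powers of 19 out of the numerator and denominator: v_19(40/14801) = -2. Step 2 — apply |x|_p = p^{-v_p(x)} = 19^{2} = 361.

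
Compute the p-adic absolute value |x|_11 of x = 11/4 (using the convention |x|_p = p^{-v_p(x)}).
|11/4|_11 = 1/11

Step 1 — compute v_11(x) by factoring powers of 11 out of the numerator and denominator: v_11(11/4) = 1. Step 2 — apply |x|_p = p^{-v_p(x)} = 11^{-1} = 1/11.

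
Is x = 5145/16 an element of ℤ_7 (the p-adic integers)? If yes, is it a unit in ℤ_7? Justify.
x ∈ ℤ_7 but not a unit; v_7(x) = 3 > 0

ℤ_7 = {x ∈ ℚ_7 : v_7(x) ≥ 0} and ℤ_7^× = {x ∈ ℤ_7 : v_7(x) = 0}. Here v_7(5145/16) = v_7(num) − v_7(den) = 3; compare against these criteria.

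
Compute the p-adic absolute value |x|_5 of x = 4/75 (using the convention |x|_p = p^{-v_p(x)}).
|4/75|_5 = 25

Step 1 — compute v_5(x) by factoring powers of 5 out of the numerator and denominator: v_5(4/75) = -2. Step 2 — apply |x|_p = p^{-v_p(x)} = 5^{2} = 25.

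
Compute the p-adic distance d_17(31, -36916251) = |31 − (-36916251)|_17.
d_17(31, -36916251) = 1/1419857

Step 1 — x − y = 31 − (-36916251) = 36916282. Step 2 — v_17(36916282) = 5 (factor: 36916282 = (17^5 · 26); the sign does not affect v_p). Step 3 — |x − y|_17 = 17^{-5} = 1/1419857.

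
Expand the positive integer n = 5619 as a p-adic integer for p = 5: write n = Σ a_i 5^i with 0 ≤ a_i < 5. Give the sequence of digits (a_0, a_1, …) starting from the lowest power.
(a_0, a_1, …) = (4, 3, 4, 4, 3, 1)

Repeated division by 5 gives the digits low-to-high: 5619 = 4 + 3·5^1 + 4·5^2 + 4·5^3 + 3·5^4 + 1·5^5. Digit sequence: (4, 3, 4, 4, 3, 1).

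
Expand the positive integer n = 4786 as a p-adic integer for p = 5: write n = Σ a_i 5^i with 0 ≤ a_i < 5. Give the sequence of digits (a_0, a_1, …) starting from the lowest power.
(a_0, a_1, …) = (1, 2, 1, 3, 2, 1)

Repeated division by 5 gives the digits low-to-high: 4786 = 1 + 2·5^1 + 1·5^2 + 3·5^3 + 2·5^4 + 1·5^5. Digit sequence: (1, 2, 1, 3, 2, 1).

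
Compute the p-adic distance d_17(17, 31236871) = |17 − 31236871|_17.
d_17(17, 31236871) = 1/1419857

Step 1 — x − y = 17 − 31236871 = -31236854. Step 2 — v_17(-31236854) = 5 (factor: -31236854 = −(17^5 · 22); the sign does not affect v_p). Step 3 — |x − y|_17 = 17^{-5} = 1/1419857.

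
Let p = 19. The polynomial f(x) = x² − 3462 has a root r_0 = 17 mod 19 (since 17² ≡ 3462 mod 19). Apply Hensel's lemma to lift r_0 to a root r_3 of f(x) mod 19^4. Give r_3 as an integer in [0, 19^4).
r_3 = 119527 (mod 130321)

Hensel's recurrence: r_{i+1} = r_i − f(r_i)·(f′(r_i))^{-1} mod 19^{i+2}, with f′(x) = 2x. Iterate:
  r_0 = 17 (mod 19)
  r_1 = 36 (mod 361)
  r_2 = 2924 (mod 6859)
  r_3 = 119527 (mod 130321)
Final: r_3 = 119527, and one checks f(r_3) ≡ 0 mod 19^4.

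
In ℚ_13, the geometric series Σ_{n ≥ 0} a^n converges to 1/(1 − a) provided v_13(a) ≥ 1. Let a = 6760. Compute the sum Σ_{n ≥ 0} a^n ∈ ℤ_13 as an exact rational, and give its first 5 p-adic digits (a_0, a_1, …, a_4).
Σ a^n = 1/(1 − a) = -1/6759;  first 5 digits = (1, 0, 1, 3, 1)

v_13(a) = 2 ≥ 1, so the series converges in ℤ_13 to 1/(1 − a) = 1/(1 − 6760) = -1/6759. Expand this rational in ℤ_13: compute digits iteratively via d_i = x_i mod 13, x_{i+1} = (x_i − d_i)/13. The first 5 digits are (1, 0, 1, 3, 1).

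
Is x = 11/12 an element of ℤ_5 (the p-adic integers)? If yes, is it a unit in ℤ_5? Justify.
x ∈ ℤ_5^× (unit); v_5(x) = 0

ℤ_5 = {x ∈ ℚ_5 : v_5(x) ≥ 0} and ℤ_5^× = {x ∈ ℤ_5 : v_5(x) = 0}. Here v_5(11/12) = v_5(num) − v_5(den) = 0; compare against these criteria.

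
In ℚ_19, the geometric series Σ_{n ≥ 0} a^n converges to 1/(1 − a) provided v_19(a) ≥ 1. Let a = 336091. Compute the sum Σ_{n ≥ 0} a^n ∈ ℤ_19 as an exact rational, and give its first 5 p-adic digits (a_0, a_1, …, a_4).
Σ a^n = 1/(1 − a) = -1/336090;  first 5 digits = (1, 0, 0, 11, 2)

v_19(a) = 3 ≥ 1, so the series converges in ℤ_19 to 1/(1 − a) = 1/(1 − 336091) = -1/336090. Expand this rational in ℤ_19: compute digits iteratively via d_i = x_i mod 19, x_{i+1} = (x_i − d_i)/19. The first 5 digits are (1, 0, 0, 11, 2).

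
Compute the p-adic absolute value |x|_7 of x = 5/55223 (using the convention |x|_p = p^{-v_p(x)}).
|5/55223|_7 = 2401

Step 1 — compute v_7(x) by factoring powers of 7 out of the numerator and denominator: v_7(5/55223) = -4. Step 2 — apply |x|_p = p^{-v_p(x)} = 7^{4} = 2401.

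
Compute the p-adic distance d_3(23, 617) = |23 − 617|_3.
d_3(23, 617) = 1/27

Step 1 — x − y = 23 − 617 = -594. Step 2 — v_3(-594) = 3 (factor: -594 = −(3^3 · 22); the sign does not affect v_p). Step 3 — |x − y|_3 = 3^{-3} = 1/27.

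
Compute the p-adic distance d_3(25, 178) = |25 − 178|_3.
d_3(25, 178) = 1/9

Step 1 — x − y = 25 − 178 = -153. Step 2 — v_3(-153) = 2 (factor: -153 = −(3^2 · 17); the sign does not affect v_p). Step 3 — |x − y|_3 = 3^{-2} = 1/9.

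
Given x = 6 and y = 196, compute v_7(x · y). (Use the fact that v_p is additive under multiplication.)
v_7(1176) = 2

v_p(x) = 0 (factor: 6 = 7^0 · 6); v_p(y) = 2 (factor: 196 = 7^2 · 4). Additivity: v_p(xy) = v_p(x) + v_p(y) = 0 + 2 = 2. (Direct check: xy = 1176 = 7^2 · (24).)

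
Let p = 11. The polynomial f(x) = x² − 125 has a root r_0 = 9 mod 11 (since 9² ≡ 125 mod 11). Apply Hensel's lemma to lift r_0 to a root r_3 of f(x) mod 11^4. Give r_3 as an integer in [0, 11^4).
r_3 = 3628 (mod 14641)

Hensel's recurrence: r_{i+1} = r_i − f(r_i)·(f′(r_i))^{-1} mod 11^{i+2}, with f′(x) = 2x. Iterate:
  r_0 = 9 (mod 11)
  r_1 = 119 (mod 121)
  r_2 = 966 (mod 1331)
  r_3 = 3628 (mod 14641)
Final: r_3 = 3628, and one checks f(r_3) ≡ 0 mod 11^4.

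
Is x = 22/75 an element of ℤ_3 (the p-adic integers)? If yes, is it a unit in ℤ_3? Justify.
x ∉ ℤ_3 (v_3(x) = -1 < 0)

ℤ_3 = {x ∈ ℚ_3 : v_3(x) ≥ 0} and ℤ_3^× = {x ∈ ℤ_3 : v_3(x) = 0}. Here v_3(22/75) = v_3(num) − v_3(den) = -1; compare against these criteria.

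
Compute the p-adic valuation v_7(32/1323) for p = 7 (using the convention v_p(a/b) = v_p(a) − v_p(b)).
v_7(32/1323) = -2

Factor powers of 7 from the numerator and denominator of the reduced fraction: 32 = 7^0 · 32 and 1323 = 7^2 · 27. Apply v_p(a/b) = v_p(a) − v_p(b): v_7(32/1323) = 0 − 2 = -2.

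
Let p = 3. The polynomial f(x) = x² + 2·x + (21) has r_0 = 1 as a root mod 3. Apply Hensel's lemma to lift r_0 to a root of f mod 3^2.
r_1 = 4 (mod 9)

Hensel: r_{i+1} = r_i − f(r_i)·(f′(r_i))^{-1} mod 3^{i+2}, f′(x) = 2x + 2. Iterate:
  r_0 = 1 (mod 3)
  r_1 = 4 (mod 9)
Final: r = 4 satisfies f(r) ≡ 0 mod 3^2.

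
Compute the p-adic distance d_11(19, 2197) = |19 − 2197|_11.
d_11(19, 2197) = 1/121

Step 1 — x − y = 19 − 2197 = -2178. Step 2 — v_11(-2178) = 2 (factor: -2178 = −(11^2 · 18); the sign does not affect v_p). Step 3 — |x − y|_11 = 11^{-2} = 1/121.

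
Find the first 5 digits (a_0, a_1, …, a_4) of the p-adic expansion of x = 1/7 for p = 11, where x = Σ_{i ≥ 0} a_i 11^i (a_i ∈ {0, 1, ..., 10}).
(a_0, …, a_4) = (8, 4, 9, 7, 4)

v_11(1/7) = 0 (numerator and denominator both coprime to 11), so x ∈ ℤ_11^×. Compute digits iteratively via a_i = x_i mod 11, x_{i+1} = (x_i − a_i)/11, with x_0 = x:
  x_0 = 1/7;  a_0 = 8;  x_1 = (x_0 − 8)/11 = -5/7
  x_1 = -5/7;  a_1 = 4;  x_2 = (x_1 − 4)/11 = -3/7
  x_2 = -3/7;  a_2 = 9;  x_3 = (x_2 − 9)/11 = -6/7
  x_3 = -6/7;  a_3 = 7;  x_4 = (x_3 − 7)/11 = -5/7
  x_4 = -5/7;  a_4 = 4;  x_5 = (x_4 − 4)/11 = -3/7
Digits: (8, 4, 9, 7, 4).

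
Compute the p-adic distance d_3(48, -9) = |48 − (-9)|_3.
d_3(48, -9) = 1/3

Step 1 — x − y = 48 − (-9) = 57. Step 2 — v_3(57) = 1 (factor: 57 = (3^1 · 19); the sign does not affect v_p). Step 3 — |x − y|_3 = 3^{-1} = 1/3.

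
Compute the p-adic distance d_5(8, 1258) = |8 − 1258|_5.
d_5(8, 1258) = 1/625

Step 1 — x − y = 8 − 1258 = -1250. Step 2 — v_5(-1250) = 4 (factor: -1250 = −(5^4 · 2); the sign does not affect v_p). Step 3 — |x − y|_5 = 5^{-4} = 1/625.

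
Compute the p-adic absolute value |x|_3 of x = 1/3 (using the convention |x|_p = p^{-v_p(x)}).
|1/3|_3 = 3

Step 1 — compute v_3(x) by factoring powers of 3 out of the numerator and denominator: v_3(1/3) = -1. Step 2 — apply |x|_p = p^{-v_p(x)} = 3^{1} = 3.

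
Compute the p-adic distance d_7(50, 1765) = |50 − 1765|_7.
d_7(50, 1765) = 1/343

Step 1 — x − y = 50 − 1765 = -1715. Step 2 — v_7(-1715) = 3 (factor: -1715 = −(7^3 · 5); the sign does not affect v_p). Step 3 — |x − y|_7 = 7^{-3} = 1/343.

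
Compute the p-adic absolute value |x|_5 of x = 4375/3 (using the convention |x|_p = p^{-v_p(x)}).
|4375/3|_5 = 1/625

Step 1 — compute v_5(x) by factoring powers of 5 out of the numerator and denominator: v_5(4375/3) = 4. Step 2 — apply |x|_p = p^{-v_p(x)} = 5^{-4} = 1/625.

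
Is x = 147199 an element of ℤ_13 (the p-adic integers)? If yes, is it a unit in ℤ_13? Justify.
x ∈ ℤ_13 but not a unit; v_13(x) = 3 > 0

ℤ_13 = {x ∈ ℚ_13 : v_13(x) ≥ 0} and ℤ_13^× = {x ∈ ℤ_13 : v_13(x) = 0}. Here v_13(147199) = v_13(num) − v_13(den) = 3; compare against these criteria.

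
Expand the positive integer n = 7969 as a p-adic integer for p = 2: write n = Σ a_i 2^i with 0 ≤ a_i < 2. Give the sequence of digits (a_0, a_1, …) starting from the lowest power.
(a_0, a_1, …) = (1, 0, 0, 0, 0, 1, 0, 0, 1, 1, 1, 1, 1)

Repeated division by 2 gives the digits low-to-high: 7969 = 1 + 1·2^5 + 1·2^8 + 1·2^9 + 1·2^10 + 1·2^11 + 1·2^12. Digit sequence: (1, 0, 0, 0, 0, 1, 0, 0, 1, 1, 1, 1, 1).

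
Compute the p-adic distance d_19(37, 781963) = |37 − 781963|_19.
d_19(37, 781963) = 1/130321

Step 1 — x − y = 37 − 781963 = -781926. Step 2 — v_19(-781926) = 4 (factor: -781926 = −(19^4 · 6); the sign does not affect v_p). Step 3 — |x − y|_19 = 19^{-4} = 1/130321.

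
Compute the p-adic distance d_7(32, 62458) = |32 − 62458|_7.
d_7(32, 62458) = 1/2401

Step 1 — x − y = 32 − 62458 = -62426. Step 2 — v_7(-62426) = 4 (factor: -62426 = −(7^4 · 26); the sign does not affect v_p). Step 3 — |x − y|_7 = 7^{-4} = 1/2401.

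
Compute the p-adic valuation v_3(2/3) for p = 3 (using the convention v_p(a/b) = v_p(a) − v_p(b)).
v_3(2/3) = -1

Factor powers of 3 from the numerator and denominator of the reduced fraction: 2 = 3^0 · 2 and 3 = 3^1 · 1. Apply v_p(a/b) = v_p(a) − v_p(b): v_3(2/3) = 0 − 1 = -1.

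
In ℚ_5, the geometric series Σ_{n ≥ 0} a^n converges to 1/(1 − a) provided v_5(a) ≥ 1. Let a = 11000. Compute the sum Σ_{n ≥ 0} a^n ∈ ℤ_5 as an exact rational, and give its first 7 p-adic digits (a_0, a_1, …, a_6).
Σ a^n = 1/(1 − a) = -1/10999;  first 7 digits = (1, 0, 0, 3, 2, 3, 4)

v_5(a) = 3 ≥ 1, so the series converges in ℤ_5 to 1/(1 − a) = 1/(1 − 11000) = -1/10999. Expand this rational in ℤ_5: compute digits iteratively via d_i = x_i mod 5, x_{i+1} = (x_i − d_i)/5. The first 7 digits are (1, 0, 0, 3, 2, 3, 4).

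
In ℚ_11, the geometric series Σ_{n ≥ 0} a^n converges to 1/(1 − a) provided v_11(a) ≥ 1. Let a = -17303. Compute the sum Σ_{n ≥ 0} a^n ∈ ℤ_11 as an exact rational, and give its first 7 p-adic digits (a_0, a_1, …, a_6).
Σ a^n = 1/(1 − a) = 1/17304;  first 7 digits = (1, 0, 0, 9, 9, 10, 3)

v_11(a) = 3 ≥ 1, so the series converges in ℤ_11 to 1/(1 − a) = 1/(1 − (-17303)) = 1/17304. Expand this rational in ℤ_11: compute digits iteratively via d_i = x_i mod 11, x_{i+1} = (x_i − d_i)/11. The first 7 digits are (1, 0, 0, 9, 9, 10, 3).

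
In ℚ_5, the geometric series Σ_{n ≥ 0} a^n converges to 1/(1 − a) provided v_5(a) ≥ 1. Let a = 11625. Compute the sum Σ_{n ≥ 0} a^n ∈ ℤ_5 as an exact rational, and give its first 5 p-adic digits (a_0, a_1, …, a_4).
Σ a^n = 1/(1 − a) = -1/11624;  first 5 digits = (1, 0, 0, 3, 3)

v_5(a) = 3 ≥ 1, so the series converges in ℤ_5 to 1/(1 − a) = 1/(1 − 11625) = -1/11624. Expand this rational in ℤ_5: compute digits iteratively via d_i = x_i mod 5, x_{i+1} = (x_i − d_i)/5. The first 5 digits are (1, 0, 0, 3, 3).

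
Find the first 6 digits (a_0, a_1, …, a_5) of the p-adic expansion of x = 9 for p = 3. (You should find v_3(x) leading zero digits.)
(a_0, …, a_5) = (0, 0, 1, 0, 0, 0)

v_3(9) = 2, so a_0 = ... = a_1 = 0. Factor out: x = 3^2 · u with u = 1 a unit in ℤ_3. Expand u iteratively via a_{v+i} = u_i mod 3, u_{i+1} = (u_i − a_{v+i})/3:
  u_0 = 1;  a_2 = 1;  u_1 = (u_0 − 1)/3 = 0
  u_1 = 0;  a_3 = 0;  u_2 = (u_1 − 0)/3 = 0
  u_2 = 0;  a_4 = 0;  u_3 = (u_2 − 0)/3 = 0
  u_3 = 0;  a_5 = 0;  u_4 = (u_3 − 0)/3 = 0
Digits: (0, 0, 1, 0, 0, 0).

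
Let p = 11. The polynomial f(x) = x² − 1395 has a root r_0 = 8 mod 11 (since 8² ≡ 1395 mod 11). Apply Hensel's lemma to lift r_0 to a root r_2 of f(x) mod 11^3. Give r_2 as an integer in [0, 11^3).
r_2 = 8 (mod 1331)

Hensel's recurrence: r_{i+1} = r_i − f(r_i)·(f′(r_i))^{-1} mod 11^{i+2}, with f′(x) = 2x. Iterate:
  r_0 = 8 (mod 11)
  r_1 = 8 (mod 121)
  r_2 = 8 (mod 1331)
Final: r_2 = 8, and one checks f(r_2) ≡ 0 mod 11^3.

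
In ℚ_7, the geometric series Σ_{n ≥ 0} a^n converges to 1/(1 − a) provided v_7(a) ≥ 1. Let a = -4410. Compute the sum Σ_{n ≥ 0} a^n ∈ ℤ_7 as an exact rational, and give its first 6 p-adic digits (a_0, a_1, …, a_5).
Σ a^n = 1/(1 − a) = 1/4411;  first 6 digits = (1, 0, 1, 1, 6, 1)

v_7(a) = 2 ≥ 1, so the series converges in ℤ_7 to 1/(1 − a) = 1/(1 − (-4410)) = 1/4411. Expand this rational in ℤ_7: compute digits iteratively via d_i = x_i mod 7, x_{i+1} = (x_i − d_i)/7. The first 6 digits are (1, 0, 1, 1, 6, 1).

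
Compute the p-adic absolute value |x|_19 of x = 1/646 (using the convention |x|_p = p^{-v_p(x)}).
|1/646|_19 = 19

Step 1 — compute v_19(x) by factoring powers of 19 out of the numerator and denominator: v_19(1/646) = -1. Step 2 — apply |x|_p = p^{-v_p(x)} = 19^{1} = 19.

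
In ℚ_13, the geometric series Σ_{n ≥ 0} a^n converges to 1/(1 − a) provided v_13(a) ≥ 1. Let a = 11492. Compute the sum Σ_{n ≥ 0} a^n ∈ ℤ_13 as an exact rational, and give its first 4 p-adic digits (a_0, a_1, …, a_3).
Σ a^n = 1/(1 − a) = -1/11491;  first 4 digits = (1, 0, 3, 5)

v_13(a) = 2 ≥ 1, so the series converges in ℤ_13 to 1/(1 − a) = 1/(1 − 11492) = -1/11491. Expand this rational in ℤ_13: compute digits iteratively via d_i = x_i mod 13, x_{i+1} = (x_i − d_i)/13. The first 4 digits are (1, 0, 3, 5).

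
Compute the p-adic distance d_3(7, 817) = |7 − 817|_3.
d_3(7, 817) = 1/81

Step 1 — x − y = 7 − 817 = -810. Step 2 — v_3(-810) = 4 (factor: -810 = −(3^4 · 10); the sign does not affect v_p). Step 3 — |x − y|_3 = 3^{-4} = 1/81.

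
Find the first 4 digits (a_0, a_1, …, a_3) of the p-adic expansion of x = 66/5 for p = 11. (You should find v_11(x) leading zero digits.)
(a_0, …, a_3) = (0, 10, 8, 8)

v_11(66/5) = 1, so a_0 = ... = a_0 = 0. Factor out: x = 11^1 · u with u = 6/5 a unit in ℤ_11. Expand u iteratively via a_{v+i} = u_i mod 11, u_{i+1} = (u_i − a_{v+i})/11:
  u_0 = 6/5;  a_1 = 10;  u_1 = (u_0 − 10)/11 = -4/5
  u_1 = -4/5;  a_2 = 8;  u_2 = (u_1 − 8)/11 = -4/5
  u_2 = -4/5;  a_3 = 8;  u_3 = (u_2 − 8)/11 = -4/5
Digits: (0, 10, 8, 8).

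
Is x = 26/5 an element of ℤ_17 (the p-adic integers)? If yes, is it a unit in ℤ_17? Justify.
x ∈ ℤ_17^× (unit); v_17(x) = 0

ℤ_17 = {x ∈ ℚ_17 : v_17(x) ≥ 0} and ℤ_17^× = {x ∈ ℤ_17 : v_17(x) = 0}. Here v_17(26/5) = v_17(num) − v_17(den) = 0; compare against these criteria.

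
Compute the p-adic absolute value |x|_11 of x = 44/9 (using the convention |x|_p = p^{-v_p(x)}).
|44/9|_11 = 1/11

Step 1 — compute v_11(x) by factoring powers of 11 out of the numerator and denominator: v_11(44/9) = 1. Step 2 — apply |x|_p = p^{-v_p(x)} = 11^{-1} = 1/11.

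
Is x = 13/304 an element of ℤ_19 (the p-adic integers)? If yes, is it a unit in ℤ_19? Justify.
x ∉ ℤ_19 (v_19(x) = -1 < 0)

ℤ_19 = {x ∈ ℚ_19 : v_19(x) ≥ 0} and ℤ_19^× = {x ∈ ℤ_19 : v_19(x) = 0}. Here v_19(13/304) = v_19(num) − v_19(den) = -1; compare against these criteria.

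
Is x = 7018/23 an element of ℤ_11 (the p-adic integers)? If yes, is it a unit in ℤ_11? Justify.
x ∈ ℤ_11 but not a unit; v_11(x) = 2 > 0

ℤ_11 = {x ∈ ℚ_11 : v_11(x) ≥ 0} and ℤ_11^× = {x ∈ ℤ_11 : v_11(x) = 0}. Here v_11(7018/23) = v_11(num) − v_11(den) = 2; compare against these criteria.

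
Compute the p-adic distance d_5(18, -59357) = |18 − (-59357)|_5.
d_5(18, -59357) = 1/3125

Step 1 — x − y = 18 − (-59357) = 59375. Step 2 — v_5(59375) = 5 (factor: 59375 = (5^5 · 19); the sign does not affect v_p). Step 3 — |x − y|_5 = 5^{-5} = 1/3125.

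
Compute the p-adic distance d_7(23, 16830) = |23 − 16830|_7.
d_7(23, 16830) = 1/16807

Step 1 — x − y = 23 − 16830 = -16807. Step 2 — v_7(-16807) = 5 (factor: -16807 = −(7^5 · 1); the sign does not affect v_p). Step 3 — |x − y|_7 = 7^{-5} = 1/16807.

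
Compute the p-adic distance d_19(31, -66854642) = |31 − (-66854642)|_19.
d_19(31, -66854642) = 1/2476099

Step 1 — x − y = 31 − (-66854642) = 66854673. Step 2 — v_19(66854673) = 5 (factor: 66854673 = (19^5 · 27); the sign does not affect v_p). Step 3 — |x − y|_19 = 19^{-5} = 1/2476099.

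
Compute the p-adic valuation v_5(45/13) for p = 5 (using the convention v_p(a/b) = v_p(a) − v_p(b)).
v_5(45/13) = 1

Factor powers of 5 from the numerator and denominator of the reduced fraction: 45 = 5^1 · 9 and 13 = 5^0 · 13. Apply v_p(a/b) = v_p(a) − v_p(b): v_5(45/13) = 1 − 0 = 1.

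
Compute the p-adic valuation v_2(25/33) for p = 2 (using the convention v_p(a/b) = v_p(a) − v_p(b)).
v_2(25/33) = 0

Factor powers of 2 from the numerator and denominator of the reduced fraction: 25 = 2^0 · 25 and 33 = 2^0 · 33. Apply v_p(a/b) = v_p(a) − v_p(b): v_2(25/33) = 0 − 0 = 0.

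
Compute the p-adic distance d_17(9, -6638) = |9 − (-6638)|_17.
d_17(9, -6638) = 1/289

Step 1 — x − y = 9 − (-6638) = 6647. Step 2 — v_17(6647) = 2 (factor: 6647 = (17^2 · 23); the sign does not affect v_p). Step 3 — |x − y|_17 = 17^{-2} = 1/289.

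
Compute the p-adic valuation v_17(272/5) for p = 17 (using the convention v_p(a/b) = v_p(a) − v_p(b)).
v_17(272/5) = 1

Factor powers of 17 from the numerator and denominator of the reduced fraction: 272 = 17^1 · 16 and 5 = 17^0 · 5. Apply v_p(a/b) = v_p(a) − v_p(b): v_17(272/5) = 1 − 0 = 1.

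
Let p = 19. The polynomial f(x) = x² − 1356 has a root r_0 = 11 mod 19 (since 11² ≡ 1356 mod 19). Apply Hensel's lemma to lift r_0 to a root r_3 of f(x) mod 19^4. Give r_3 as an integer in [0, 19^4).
r_3 = 33033 (mod 130321)

Hensel's recurrence: r_{i+1} = r_i − f(r_i)·(f′(r_i))^{-1} mod 19^{i+2}, with f′(x) = 2x. Iterate:
  r_0 = 11 (mod 19)
  r_1 = 182 (mod 361)
  r_2 = 5597 (mod 6859)
  r_3 = 33033 (mod 130321)
Final: r_3 = 33033, and one checks f(r_3) ≡ 0 mod 19^4.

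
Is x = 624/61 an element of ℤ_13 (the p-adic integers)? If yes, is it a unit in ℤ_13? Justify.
x ∈ ℤ_13 but not a unit; v_13(x) = 1 > 0

ℤ_13 = {x ∈ ℚ_13 : v_13(x) ≥ 0} and ℤ_13^× = {x ∈ ℤ_13 : v_13(x) = 0}. Here v_13(624/61) = v_13(num) − v_13(den) = 1; compare against these criteria.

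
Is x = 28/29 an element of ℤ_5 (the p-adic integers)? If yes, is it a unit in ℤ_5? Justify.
x ∈ ℤ_5^× (unit); v_5(x) = 0

ℤ_5 = {x ∈ ℚ_5 : v_5(x) ≥ 0} and ℤ_5^× = {x ∈ ℤ_5 : v_5(x) = 0}. Here v_5(28/29) = v_5(num) − v_5(den) = 0; compare against these criteria.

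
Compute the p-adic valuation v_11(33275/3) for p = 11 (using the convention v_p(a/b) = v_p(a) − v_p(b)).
v_11(33275/3) = 3

Factor powers of 11 from the numerator and denominator of the reduced fraction: 33275 = 11^3 · 25 and 3 = 11^0 · 3. Apply v_p(a/b) = v_p(a) − v_p(b): v_11(33275/3) = 3 − 0 = 3.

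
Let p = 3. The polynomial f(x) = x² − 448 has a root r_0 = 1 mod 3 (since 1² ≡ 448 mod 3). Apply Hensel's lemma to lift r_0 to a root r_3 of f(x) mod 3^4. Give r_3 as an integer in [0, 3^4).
r_3 = 58 (mod 81)

Hensel's recurrence: r_{i+1} = r_i − f(r_i)·(f′(r_i))^{-1} mod 3^{i+2}, with f′(x) = 2x. Iterate:
  r_0 = 1 (mod 3)
  r_1 = 4 (mod 9)
  r_2 = 4 (mod 27)
  r_3 = 58 (mod 81)
Final: r_3 = 58, and one checks f(r_3) ≡ 0 mod 3^4.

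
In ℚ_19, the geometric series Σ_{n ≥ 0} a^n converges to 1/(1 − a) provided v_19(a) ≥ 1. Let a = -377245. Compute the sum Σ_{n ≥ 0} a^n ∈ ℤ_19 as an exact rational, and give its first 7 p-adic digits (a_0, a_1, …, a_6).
Σ a^n = 1/(1 − a) = 1/377246;  first 7 digits = (1, 0, 0, 2, 16, 18, 3)

v_19(a) = 3 ≥ 1, so the series converges in ℤ_19 to 1/(1 − a) = 1/(1 − (-377245)) = 1/377246. Expand this rational in ℤ_19: compute digits iteratively via d_i = x_i mod 19, x_{i+1} = (x_i − d_i)/19. The first 7 digits are (1, 0, 0, 2, 16, 18, 3).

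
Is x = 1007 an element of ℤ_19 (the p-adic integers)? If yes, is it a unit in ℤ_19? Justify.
x ∈ ℤ_19 but not a unit; v_19(x) = 1 > 0

ℤ_19 = {x ∈ ℚ_19 : v_19(x) ≥ 0} and ℤ_19^× = {x ∈ ℤ_19 : v_19(x) = 0}. Here v_19(1007) = v_19(num) − v_19(den) = 1; compare against these criteria.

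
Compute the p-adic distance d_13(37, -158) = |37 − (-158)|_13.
d_13(37, -158) = 1/13

Step 1 — x − y = 37 − (-158) = 195. Step 2 — v_13(195) = 1 (factor: 195 = (13^1 · 15); the sign does not affect v_p). Step 3 — |x − y|_13 = 13^{-1} = 1/13.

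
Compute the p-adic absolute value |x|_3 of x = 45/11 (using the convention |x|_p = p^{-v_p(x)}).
|45/11|_3 = 1/9

Step 1 — compute v_3(x) by factoring powers of 3 out of the numerator and denominator: v_3(45/11) = 2. Step 2 — apply |x|_p = p^{-v_p(x)} = 3^{-2} = 1/9.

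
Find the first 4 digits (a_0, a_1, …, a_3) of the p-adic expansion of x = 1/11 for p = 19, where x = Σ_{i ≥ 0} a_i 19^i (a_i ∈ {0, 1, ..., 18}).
(a_0, …, a_3) = (7, 10, 15, 13)

v_19(1/11) = 0 (numerator and denominator both coprime to 19), so x ∈ ℤ_19^×. Compute digits iteratively via a_i = x_i mod 19, x_{i+1} = (x_i − a_i)/19, with x_0 = x:
  x_0 = 1/11;  a_0 = 7;  x_1 = (x_0 − 7)/19 = -4/11
  x_1 = -4/11;  a_1 = 10;  x_2 = (x_1 − 10)/19 = -6/11
  x_2 = -6/11;  a_2 = 15;  x_3 = (x_2 − 15)/19 = -9/11
  x_3 = -9/11;  a_3 = 13;  x_4 = (x_3 − 13)/19 = -8/11
Digits: (7, 10, 15, 13).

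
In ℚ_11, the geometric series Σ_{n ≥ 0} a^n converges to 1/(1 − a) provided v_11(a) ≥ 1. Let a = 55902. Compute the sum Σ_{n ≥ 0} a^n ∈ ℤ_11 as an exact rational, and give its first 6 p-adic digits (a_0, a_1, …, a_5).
Σ a^n = 1/(1 − a) = -1/55901;  first 6 digits = (1, 0, 0, 9, 3, 0)

v_11(a) = 3 ≥ 1, so the series converges in ℤ_11 to 1/(1 − a) = 1/(1 − 55902) = -1/55901. Expand this rational in ℤ_11: compute digits iteratively via d_i = x_i mod 11, x_{i+1} = (x_i − d_i)/11. The first 6 digits are (1, 0, 0, 9, 3, 0).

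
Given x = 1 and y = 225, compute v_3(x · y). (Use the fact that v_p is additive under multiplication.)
v_3(225) = 2

v_p(x) = 0 (factor: 1 = 3^0 · 1); v_p(y) = 2 (factor: 225 = 3^2 · 25). Additivity: v_p(xy) = v_p(x) + v_p(y) = 0 + 2 = 2. (Direct check: xy = 225 = 3^2 · (25).)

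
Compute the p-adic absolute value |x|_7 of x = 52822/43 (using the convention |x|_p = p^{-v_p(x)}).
|52822/43|_7 = 1/2401

Step 1 — compute v_7(x) by factoring powers of 7 out of the numerator and denominator: v_7(52822/43) = 4. Step 2 — apply |x|_p = p^{-v_p(x)} = 7^{-4} = 1/2401.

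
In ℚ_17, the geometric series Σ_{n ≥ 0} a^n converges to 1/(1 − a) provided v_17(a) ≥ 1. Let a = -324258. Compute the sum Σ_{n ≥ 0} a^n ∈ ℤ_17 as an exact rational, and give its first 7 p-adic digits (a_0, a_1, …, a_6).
Σ a^n = 1/(1 − a) = 1/324259;  first 7 digits = (1, 0, 0, 2, 13, 16, 3)

v_17(a) = 3 ≥ 1, so the series converges in ℤ_17 to 1/(1 − a) = 1/(1 − (-324258)) = 1/324259. Expand this rational in ℤ_17: compute digits iteratively via d_i = x_i mod 17, x_{i+1} = (x_i − d_i)/17. The first 7 digits are (1, 0, 0, 2, 13, 16, 3).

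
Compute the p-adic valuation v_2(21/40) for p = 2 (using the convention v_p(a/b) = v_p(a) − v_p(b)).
v_2(21/40) = -3

Factor powers of 2 from the numerator and denominator of the reduced fraction: 21 = 2^0 · 21 and 40 = 2^3 · 5. Apply v_p(a/b) = v_p(a) − v_p(b): v_2(21/40) = 0 − 3 = -3.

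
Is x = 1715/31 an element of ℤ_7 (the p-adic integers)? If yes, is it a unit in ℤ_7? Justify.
x ∈ ℤ_7 but not a unit; v_7(x) = 3 > 0

ℤ_7 = {x ∈ ℚ_7 : v_7(x) ≥ 0} and ℤ_7^× = {x ∈ ℤ_7 : v_7(x) = 0}. Here v_7(1715/31) = v_7(num) − v_7(den) = 3; compare against these criteria.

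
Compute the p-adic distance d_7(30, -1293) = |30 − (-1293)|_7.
d_7(30, -1293) = 1/49

Step 1 — x − y = 30 − (-1293) = 1323. Step 2 — v_7(1323) = 2 (factor: 1323 = (7^2 · 27); the sign does not affect v_p). Step 3 — |x − y|_7 = 7^{-2} = 1/49.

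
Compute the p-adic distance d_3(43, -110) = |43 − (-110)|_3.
d_3(43, -110) = 1/9

Step 1 — x − y = 43 − (-110) = 153. Step 2 — v_3(153) = 2 (factor: 153 = (3^2 · 17); the sign does not affect v_p). Step 3 — |x − y|_3 = 3^{-2} = 1/9.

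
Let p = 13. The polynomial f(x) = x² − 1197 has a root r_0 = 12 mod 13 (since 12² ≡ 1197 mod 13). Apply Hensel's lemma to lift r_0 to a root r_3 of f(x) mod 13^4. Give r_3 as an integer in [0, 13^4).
r_3 = 15625 (mod 28561)

Hensel's recurrence: r_{i+1} = r_i − f(r_i)·(f′(r_i))^{-1} mod 13^{i+2}, with f′(x) = 2x. Iterate:
  r_0 = 12 (mod 13)
  r_1 = 77 (mod 169)
  r_2 = 246 (mod 2197)
  r_3 = 15625 (mod 28561)
Final: r_3 = 15625, and one checks f(r_3) ≡ 0 mod 13^4.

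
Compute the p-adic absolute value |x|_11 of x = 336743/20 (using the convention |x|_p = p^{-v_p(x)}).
|336743/20|_11 = 1/14641

Step 1 — compute v_11(x) by factoring powers of 11 out of the numerator and denominator: v_11(336743/20) = 4. Step 2 — apply |x|_p = p^{-v_p(x)} = 11^{-4} = 1/14641.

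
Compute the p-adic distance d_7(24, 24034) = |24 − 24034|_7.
d_7(24, 24034) = 1/2401

Step 1 — x − y = 24 − 24034 = -24010. Step 2 — v_7(-24010) = 4 (factor: -24010 = −(7^4 · 10); the sign does not affect v_p). Step 3 — |x − y|_7 = 7^{-4} = 1/2401.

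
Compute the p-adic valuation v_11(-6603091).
v_11(-6603091) = 5

v_11(n) is the largest exponent k such that 11^k divides n. Factor out: -6603091 = -11^5 · 41. (Sign doesn't affect v_p.) So v_11(-6603091) = 5.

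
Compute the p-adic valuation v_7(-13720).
v_7(-13720) = 3

v_7(n) is the largest exponent k such that 7^k divides n. Factor out: -13720 = -7^3 · 40. (Sign doesn't affect v_p.) So v_7(-13720) = 3.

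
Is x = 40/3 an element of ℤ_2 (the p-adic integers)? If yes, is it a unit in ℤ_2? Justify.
x ∈ ℤ_2 but not a unit; v_2(x) = 3 > 0

ℤ_2 = {x ∈ ℚ_2 : v_2(x) ≥ 0} and ℤ_2^× = {x ∈ ℤ_2 : v_2(x) = 0}. Here v_2(40/3) = v_2(num) − v_2(den) = 3; compare against these criteria.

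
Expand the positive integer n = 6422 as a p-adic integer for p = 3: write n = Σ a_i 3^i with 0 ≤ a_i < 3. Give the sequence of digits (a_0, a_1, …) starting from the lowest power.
(a_0, a_1, …) = (2, 1, 2, 0, 1, 2, 2, 2)

Repeated division by 3 gives the digits low-to-high: 6422 = 2 + 1·3^1 + 2·3^2 + 1·3^4 + 2·3^5 + 2·3^6 + 2·3^7. Digit sequence: (2, 1, 2, 0, 1, 2, 2, 2).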